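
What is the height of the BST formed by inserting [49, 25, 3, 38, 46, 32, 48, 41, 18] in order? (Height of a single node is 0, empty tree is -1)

Insertion order: [49, 25, 3, 38, 46, 32, 48, 41, 18]
Tree (level-order array): [49, 25, None, 3, 38, None, 18, 32, 46, None, None, None, None, 41, 48]
Compute height bottom-up (empty subtree = -1):
  height(18) = 1 + max(-1, -1) = 0
  height(3) = 1 + max(-1, 0) = 1
  height(32) = 1 + max(-1, -1) = 0
  height(41) = 1 + max(-1, -1) = 0
  height(48) = 1 + max(-1, -1) = 0
  height(46) = 1 + max(0, 0) = 1
  height(38) = 1 + max(0, 1) = 2
  height(25) = 1 + max(1, 2) = 3
  height(49) = 1 + max(3, -1) = 4
Height = 4


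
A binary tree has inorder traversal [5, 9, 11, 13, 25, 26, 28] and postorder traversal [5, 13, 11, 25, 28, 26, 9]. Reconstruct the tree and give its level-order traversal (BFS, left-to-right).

Inorder:   [5, 9, 11, 13, 25, 26, 28]
Postorder: [5, 13, 11, 25, 28, 26, 9]
Algorithm: postorder visits root last, so walk postorder right-to-left;
each value is the root of the current inorder slice — split it at that
value, recurse on the right subtree first, then the left.
Recursive splits:
  root=9; inorder splits into left=[5], right=[11, 13, 25, 26, 28]
  root=26; inorder splits into left=[11, 13, 25], right=[28]
  root=28; inorder splits into left=[], right=[]
  root=25; inorder splits into left=[11, 13], right=[]
  root=11; inorder splits into left=[], right=[13]
  root=13; inorder splits into left=[], right=[]
  root=5; inorder splits into left=[], right=[]
Reconstructed level-order: [9, 5, 26, 25, 28, 11, 13]


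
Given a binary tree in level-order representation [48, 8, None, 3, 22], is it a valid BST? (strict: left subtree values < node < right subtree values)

Level-order array: [48, 8, None, 3, 22]
Validate using subtree bounds (lo, hi): at each node, require lo < value < hi,
then recurse left with hi=value and right with lo=value.
Preorder trace (stopping at first violation):
  at node 48 with bounds (-inf, +inf): OK
  at node 8 with bounds (-inf, 48): OK
  at node 3 with bounds (-inf, 8): OK
  at node 22 with bounds (8, 48): OK
No violation found at any node.
Result: Valid BST


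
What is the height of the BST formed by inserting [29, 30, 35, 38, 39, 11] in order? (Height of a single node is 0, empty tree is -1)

Insertion order: [29, 30, 35, 38, 39, 11]
Tree (level-order array): [29, 11, 30, None, None, None, 35, None, 38, None, 39]
Compute height bottom-up (empty subtree = -1):
  height(11) = 1 + max(-1, -1) = 0
  height(39) = 1 + max(-1, -1) = 0
  height(38) = 1 + max(-1, 0) = 1
  height(35) = 1 + max(-1, 1) = 2
  height(30) = 1 + max(-1, 2) = 3
  height(29) = 1 + max(0, 3) = 4
Height = 4


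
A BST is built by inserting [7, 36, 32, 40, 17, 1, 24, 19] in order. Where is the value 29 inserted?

Starting tree (level order): [7, 1, 36, None, None, 32, 40, 17, None, None, None, None, 24, 19]
Insertion path: 7 -> 36 -> 32 -> 17 -> 24
Result: insert 29 as right child of 24
Final tree (level order): [7, 1, 36, None, None, 32, 40, 17, None, None, None, None, 24, 19, 29]


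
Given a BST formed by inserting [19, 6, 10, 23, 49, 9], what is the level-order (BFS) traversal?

Tree insertion order: [19, 6, 10, 23, 49, 9]
Tree (level-order array): [19, 6, 23, None, 10, None, 49, 9]
BFS from the root, enqueuing left then right child of each popped node:
  queue [19] -> pop 19, enqueue [6, 23], visited so far: [19]
  queue [6, 23] -> pop 6, enqueue [10], visited so far: [19, 6]
  queue [23, 10] -> pop 23, enqueue [49], visited so far: [19, 6, 23]
  queue [10, 49] -> pop 10, enqueue [9], visited so far: [19, 6, 23, 10]
  queue [49, 9] -> pop 49, enqueue [none], visited so far: [19, 6, 23, 10, 49]
  queue [9] -> pop 9, enqueue [none], visited so far: [19, 6, 23, 10, 49, 9]
Result: [19, 6, 23, 10, 49, 9]


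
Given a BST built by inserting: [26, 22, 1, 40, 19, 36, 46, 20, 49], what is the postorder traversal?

Tree insertion order: [26, 22, 1, 40, 19, 36, 46, 20, 49]
Tree (level-order array): [26, 22, 40, 1, None, 36, 46, None, 19, None, None, None, 49, None, 20]
Postorder traversal: [20, 19, 1, 22, 36, 49, 46, 40, 26]


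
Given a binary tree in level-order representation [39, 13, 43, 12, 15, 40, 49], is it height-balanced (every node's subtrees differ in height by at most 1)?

Tree (level-order array): [39, 13, 43, 12, 15, 40, 49]
Definition: a tree is height-balanced if, at every node, |h(left) - h(right)| <= 1 (empty subtree has height -1).
Bottom-up per-node check:
  node 12: h_left=-1, h_right=-1, diff=0 [OK], height=0
  node 15: h_left=-1, h_right=-1, diff=0 [OK], height=0
  node 13: h_left=0, h_right=0, diff=0 [OK], height=1
  node 40: h_left=-1, h_right=-1, diff=0 [OK], height=0
  node 49: h_left=-1, h_right=-1, diff=0 [OK], height=0
  node 43: h_left=0, h_right=0, diff=0 [OK], height=1
  node 39: h_left=1, h_right=1, diff=0 [OK], height=2
All nodes satisfy the balance condition.
Result: Balanced


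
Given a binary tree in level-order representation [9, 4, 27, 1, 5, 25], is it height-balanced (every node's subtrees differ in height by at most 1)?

Tree (level-order array): [9, 4, 27, 1, 5, 25]
Definition: a tree is height-balanced if, at every node, |h(left) - h(right)| <= 1 (empty subtree has height -1).
Bottom-up per-node check:
  node 1: h_left=-1, h_right=-1, diff=0 [OK], height=0
  node 5: h_left=-1, h_right=-1, diff=0 [OK], height=0
  node 4: h_left=0, h_right=0, diff=0 [OK], height=1
  node 25: h_left=-1, h_right=-1, diff=0 [OK], height=0
  node 27: h_left=0, h_right=-1, diff=1 [OK], height=1
  node 9: h_left=1, h_right=1, diff=0 [OK], height=2
All nodes satisfy the balance condition.
Result: Balanced


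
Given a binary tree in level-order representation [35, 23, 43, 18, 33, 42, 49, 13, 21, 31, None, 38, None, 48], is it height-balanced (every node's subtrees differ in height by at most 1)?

Tree (level-order array): [35, 23, 43, 18, 33, 42, 49, 13, 21, 31, None, 38, None, 48]
Definition: a tree is height-balanced if, at every node, |h(left) - h(right)| <= 1 (empty subtree has height -1).
Bottom-up per-node check:
  node 13: h_left=-1, h_right=-1, diff=0 [OK], height=0
  node 21: h_left=-1, h_right=-1, diff=0 [OK], height=0
  node 18: h_left=0, h_right=0, diff=0 [OK], height=1
  node 31: h_left=-1, h_right=-1, diff=0 [OK], height=0
  node 33: h_left=0, h_right=-1, diff=1 [OK], height=1
  node 23: h_left=1, h_right=1, diff=0 [OK], height=2
  node 38: h_left=-1, h_right=-1, diff=0 [OK], height=0
  node 42: h_left=0, h_right=-1, diff=1 [OK], height=1
  node 48: h_left=-1, h_right=-1, diff=0 [OK], height=0
  node 49: h_left=0, h_right=-1, diff=1 [OK], height=1
  node 43: h_left=1, h_right=1, diff=0 [OK], height=2
  node 35: h_left=2, h_right=2, diff=0 [OK], height=3
All nodes satisfy the balance condition.
Result: Balanced


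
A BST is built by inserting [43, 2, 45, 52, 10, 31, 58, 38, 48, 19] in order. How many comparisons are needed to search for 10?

Search path for 10: 43 -> 2 -> 10
Found: True
Comparisons: 3


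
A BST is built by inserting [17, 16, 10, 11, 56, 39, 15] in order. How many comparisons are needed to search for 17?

Search path for 17: 17
Found: True
Comparisons: 1


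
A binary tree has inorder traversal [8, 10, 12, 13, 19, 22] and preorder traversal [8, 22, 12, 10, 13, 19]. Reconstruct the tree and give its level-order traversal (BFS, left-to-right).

Inorder:  [8, 10, 12, 13, 19, 22]
Preorder: [8, 22, 12, 10, 13, 19]
Algorithm: preorder visits root first, so consume preorder in order;
for each root, split the current inorder slice at that value into
left-subtree inorder and right-subtree inorder, then recurse.
Recursive splits:
  root=8; inorder splits into left=[], right=[10, 12, 13, 19, 22]
  root=22; inorder splits into left=[10, 12, 13, 19], right=[]
  root=12; inorder splits into left=[10], right=[13, 19]
  root=10; inorder splits into left=[], right=[]
  root=13; inorder splits into left=[], right=[19]
  root=19; inorder splits into left=[], right=[]
Reconstructed level-order: [8, 22, 12, 10, 13, 19]


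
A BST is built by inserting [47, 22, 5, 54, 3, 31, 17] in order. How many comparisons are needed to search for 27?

Search path for 27: 47 -> 22 -> 31
Found: False
Comparisons: 3


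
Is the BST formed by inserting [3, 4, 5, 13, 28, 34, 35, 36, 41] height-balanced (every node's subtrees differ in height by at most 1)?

Tree (level-order array): [3, None, 4, None, 5, None, 13, None, 28, None, 34, None, 35, None, 36, None, 41]
Definition: a tree is height-balanced if, at every node, |h(left) - h(right)| <= 1 (empty subtree has height -1).
Bottom-up per-node check:
  node 41: h_left=-1, h_right=-1, diff=0 [OK], height=0
  node 36: h_left=-1, h_right=0, diff=1 [OK], height=1
  node 35: h_left=-1, h_right=1, diff=2 [FAIL (|-1-1|=2 > 1)], height=2
  node 34: h_left=-1, h_right=2, diff=3 [FAIL (|-1-2|=3 > 1)], height=3
  node 28: h_left=-1, h_right=3, diff=4 [FAIL (|-1-3|=4 > 1)], height=4
  node 13: h_left=-1, h_right=4, diff=5 [FAIL (|-1-4|=5 > 1)], height=5
  node 5: h_left=-1, h_right=5, diff=6 [FAIL (|-1-5|=6 > 1)], height=6
  node 4: h_left=-1, h_right=6, diff=7 [FAIL (|-1-6|=7 > 1)], height=7
  node 3: h_left=-1, h_right=7, diff=8 [FAIL (|-1-7|=8 > 1)], height=8
Node 35 violates the condition: |-1 - 1| = 2 > 1.
Result: Not balanced


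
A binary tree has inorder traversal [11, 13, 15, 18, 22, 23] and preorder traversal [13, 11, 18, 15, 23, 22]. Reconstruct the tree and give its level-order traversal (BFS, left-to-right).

Inorder:  [11, 13, 15, 18, 22, 23]
Preorder: [13, 11, 18, 15, 23, 22]
Algorithm: preorder visits root first, so consume preorder in order;
for each root, split the current inorder slice at that value into
left-subtree inorder and right-subtree inorder, then recurse.
Recursive splits:
  root=13; inorder splits into left=[11], right=[15, 18, 22, 23]
  root=11; inorder splits into left=[], right=[]
  root=18; inorder splits into left=[15], right=[22, 23]
  root=15; inorder splits into left=[], right=[]
  root=23; inorder splits into left=[22], right=[]
  root=22; inorder splits into left=[], right=[]
Reconstructed level-order: [13, 11, 18, 15, 23, 22]


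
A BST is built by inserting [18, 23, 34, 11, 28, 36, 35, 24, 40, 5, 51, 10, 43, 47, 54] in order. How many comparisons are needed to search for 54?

Search path for 54: 18 -> 23 -> 34 -> 36 -> 40 -> 51 -> 54
Found: True
Comparisons: 7


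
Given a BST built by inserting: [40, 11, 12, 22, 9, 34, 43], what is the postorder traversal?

Tree insertion order: [40, 11, 12, 22, 9, 34, 43]
Tree (level-order array): [40, 11, 43, 9, 12, None, None, None, None, None, 22, None, 34]
Postorder traversal: [9, 34, 22, 12, 11, 43, 40]


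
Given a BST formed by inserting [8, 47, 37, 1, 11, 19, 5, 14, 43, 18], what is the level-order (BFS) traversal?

Tree insertion order: [8, 47, 37, 1, 11, 19, 5, 14, 43, 18]
Tree (level-order array): [8, 1, 47, None, 5, 37, None, None, None, 11, 43, None, 19, None, None, 14, None, None, 18]
BFS from the root, enqueuing left then right child of each popped node:
  queue [8] -> pop 8, enqueue [1, 47], visited so far: [8]
  queue [1, 47] -> pop 1, enqueue [5], visited so far: [8, 1]
  queue [47, 5] -> pop 47, enqueue [37], visited so far: [8, 1, 47]
  queue [5, 37] -> pop 5, enqueue [none], visited so far: [8, 1, 47, 5]
  queue [37] -> pop 37, enqueue [11, 43], visited so far: [8, 1, 47, 5, 37]
  queue [11, 43] -> pop 11, enqueue [19], visited so far: [8, 1, 47, 5, 37, 11]
  queue [43, 19] -> pop 43, enqueue [none], visited so far: [8, 1, 47, 5, 37, 11, 43]
  queue [19] -> pop 19, enqueue [14], visited so far: [8, 1, 47, 5, 37, 11, 43, 19]
  queue [14] -> pop 14, enqueue [18], visited so far: [8, 1, 47, 5, 37, 11, 43, 19, 14]
  queue [18] -> pop 18, enqueue [none], visited so far: [8, 1, 47, 5, 37, 11, 43, 19, 14, 18]
Result: [8, 1, 47, 5, 37, 11, 43, 19, 14, 18]


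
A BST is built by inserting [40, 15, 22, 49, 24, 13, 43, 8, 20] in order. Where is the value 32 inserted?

Starting tree (level order): [40, 15, 49, 13, 22, 43, None, 8, None, 20, 24]
Insertion path: 40 -> 15 -> 22 -> 24
Result: insert 32 as right child of 24
Final tree (level order): [40, 15, 49, 13, 22, 43, None, 8, None, 20, 24, None, None, None, None, None, None, None, 32]


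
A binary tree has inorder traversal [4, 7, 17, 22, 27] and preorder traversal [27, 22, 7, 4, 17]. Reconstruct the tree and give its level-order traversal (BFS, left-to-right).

Inorder:  [4, 7, 17, 22, 27]
Preorder: [27, 22, 7, 4, 17]
Algorithm: preorder visits root first, so consume preorder in order;
for each root, split the current inorder slice at that value into
left-subtree inorder and right-subtree inorder, then recurse.
Recursive splits:
  root=27; inorder splits into left=[4, 7, 17, 22], right=[]
  root=22; inorder splits into left=[4, 7, 17], right=[]
  root=7; inorder splits into left=[4], right=[17]
  root=4; inorder splits into left=[], right=[]
  root=17; inorder splits into left=[], right=[]
Reconstructed level-order: [27, 22, 7, 4, 17]


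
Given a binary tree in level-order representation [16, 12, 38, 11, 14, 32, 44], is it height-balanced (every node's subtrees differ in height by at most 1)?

Tree (level-order array): [16, 12, 38, 11, 14, 32, 44]
Definition: a tree is height-balanced if, at every node, |h(left) - h(right)| <= 1 (empty subtree has height -1).
Bottom-up per-node check:
  node 11: h_left=-1, h_right=-1, diff=0 [OK], height=0
  node 14: h_left=-1, h_right=-1, diff=0 [OK], height=0
  node 12: h_left=0, h_right=0, diff=0 [OK], height=1
  node 32: h_left=-1, h_right=-1, diff=0 [OK], height=0
  node 44: h_left=-1, h_right=-1, diff=0 [OK], height=0
  node 38: h_left=0, h_right=0, diff=0 [OK], height=1
  node 16: h_left=1, h_right=1, diff=0 [OK], height=2
All nodes satisfy the balance condition.
Result: Balanced


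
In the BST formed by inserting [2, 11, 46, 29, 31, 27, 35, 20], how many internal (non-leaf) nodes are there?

Tree built from: [2, 11, 46, 29, 31, 27, 35, 20]
Tree (level-order array): [2, None, 11, None, 46, 29, None, 27, 31, 20, None, None, 35]
Rule: An internal node has at least one child.
Per-node child counts:
  node 2: 1 child(ren)
  node 11: 1 child(ren)
  node 46: 1 child(ren)
  node 29: 2 child(ren)
  node 27: 1 child(ren)
  node 20: 0 child(ren)
  node 31: 1 child(ren)
  node 35: 0 child(ren)
Matching nodes: [2, 11, 46, 29, 27, 31]
Count of internal (non-leaf) nodes: 6


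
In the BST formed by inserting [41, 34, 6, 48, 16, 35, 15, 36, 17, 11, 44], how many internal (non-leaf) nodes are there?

Tree built from: [41, 34, 6, 48, 16, 35, 15, 36, 17, 11, 44]
Tree (level-order array): [41, 34, 48, 6, 35, 44, None, None, 16, None, 36, None, None, 15, 17, None, None, 11]
Rule: An internal node has at least one child.
Per-node child counts:
  node 41: 2 child(ren)
  node 34: 2 child(ren)
  node 6: 1 child(ren)
  node 16: 2 child(ren)
  node 15: 1 child(ren)
  node 11: 0 child(ren)
  node 17: 0 child(ren)
  node 35: 1 child(ren)
  node 36: 0 child(ren)
  node 48: 1 child(ren)
  node 44: 0 child(ren)
Matching nodes: [41, 34, 6, 16, 15, 35, 48]
Count of internal (non-leaf) nodes: 7


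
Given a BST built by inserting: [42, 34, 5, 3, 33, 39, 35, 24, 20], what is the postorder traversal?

Tree insertion order: [42, 34, 5, 3, 33, 39, 35, 24, 20]
Tree (level-order array): [42, 34, None, 5, 39, 3, 33, 35, None, None, None, 24, None, None, None, 20]
Postorder traversal: [3, 20, 24, 33, 5, 35, 39, 34, 42]


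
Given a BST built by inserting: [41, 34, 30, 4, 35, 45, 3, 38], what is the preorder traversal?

Tree insertion order: [41, 34, 30, 4, 35, 45, 3, 38]
Tree (level-order array): [41, 34, 45, 30, 35, None, None, 4, None, None, 38, 3]
Preorder traversal: [41, 34, 30, 4, 3, 35, 38, 45]


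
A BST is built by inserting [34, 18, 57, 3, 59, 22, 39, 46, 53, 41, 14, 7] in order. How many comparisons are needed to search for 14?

Search path for 14: 34 -> 18 -> 3 -> 14
Found: True
Comparisons: 4


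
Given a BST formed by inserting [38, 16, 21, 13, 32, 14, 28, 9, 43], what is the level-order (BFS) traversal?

Tree insertion order: [38, 16, 21, 13, 32, 14, 28, 9, 43]
Tree (level-order array): [38, 16, 43, 13, 21, None, None, 9, 14, None, 32, None, None, None, None, 28]
BFS from the root, enqueuing left then right child of each popped node:
  queue [38] -> pop 38, enqueue [16, 43], visited so far: [38]
  queue [16, 43] -> pop 16, enqueue [13, 21], visited so far: [38, 16]
  queue [43, 13, 21] -> pop 43, enqueue [none], visited so far: [38, 16, 43]
  queue [13, 21] -> pop 13, enqueue [9, 14], visited so far: [38, 16, 43, 13]
  queue [21, 9, 14] -> pop 21, enqueue [32], visited so far: [38, 16, 43, 13, 21]
  queue [9, 14, 32] -> pop 9, enqueue [none], visited so far: [38, 16, 43, 13, 21, 9]
  queue [14, 32] -> pop 14, enqueue [none], visited so far: [38, 16, 43, 13, 21, 9, 14]
  queue [32] -> pop 32, enqueue [28], visited so far: [38, 16, 43, 13, 21, 9, 14, 32]
  queue [28] -> pop 28, enqueue [none], visited so far: [38, 16, 43, 13, 21, 9, 14, 32, 28]
Result: [38, 16, 43, 13, 21, 9, 14, 32, 28]


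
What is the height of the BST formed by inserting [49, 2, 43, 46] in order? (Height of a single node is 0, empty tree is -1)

Insertion order: [49, 2, 43, 46]
Tree (level-order array): [49, 2, None, None, 43, None, 46]
Compute height bottom-up (empty subtree = -1):
  height(46) = 1 + max(-1, -1) = 0
  height(43) = 1 + max(-1, 0) = 1
  height(2) = 1 + max(-1, 1) = 2
  height(49) = 1 + max(2, -1) = 3
Height = 3


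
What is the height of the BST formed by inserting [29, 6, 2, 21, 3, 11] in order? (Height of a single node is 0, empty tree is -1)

Insertion order: [29, 6, 2, 21, 3, 11]
Tree (level-order array): [29, 6, None, 2, 21, None, 3, 11]
Compute height bottom-up (empty subtree = -1):
  height(3) = 1 + max(-1, -1) = 0
  height(2) = 1 + max(-1, 0) = 1
  height(11) = 1 + max(-1, -1) = 0
  height(21) = 1 + max(0, -1) = 1
  height(6) = 1 + max(1, 1) = 2
  height(29) = 1 + max(2, -1) = 3
Height = 3


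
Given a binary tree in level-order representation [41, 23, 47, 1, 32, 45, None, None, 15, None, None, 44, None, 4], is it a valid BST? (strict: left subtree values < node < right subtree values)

Level-order array: [41, 23, 47, 1, 32, 45, None, None, 15, None, None, 44, None, 4]
Validate using subtree bounds (lo, hi): at each node, require lo < value < hi,
then recurse left with hi=value and right with lo=value.
Preorder trace (stopping at first violation):
  at node 41 with bounds (-inf, +inf): OK
  at node 23 with bounds (-inf, 41): OK
  at node 1 with bounds (-inf, 23): OK
  at node 15 with bounds (1, 23): OK
  at node 4 with bounds (1, 15): OK
  at node 32 with bounds (23, 41): OK
  at node 47 with bounds (41, +inf): OK
  at node 45 with bounds (41, 47): OK
  at node 44 with bounds (41, 45): OK
No violation found at any node.
Result: Valid BST


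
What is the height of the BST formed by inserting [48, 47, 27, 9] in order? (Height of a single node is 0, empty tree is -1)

Insertion order: [48, 47, 27, 9]
Tree (level-order array): [48, 47, None, 27, None, 9]
Compute height bottom-up (empty subtree = -1):
  height(9) = 1 + max(-1, -1) = 0
  height(27) = 1 + max(0, -1) = 1
  height(47) = 1 + max(1, -1) = 2
  height(48) = 1 + max(2, -1) = 3
Height = 3


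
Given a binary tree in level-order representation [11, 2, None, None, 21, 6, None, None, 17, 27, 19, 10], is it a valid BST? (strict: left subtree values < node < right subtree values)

Level-order array: [11, 2, None, None, 21, 6, None, None, 17, 27, 19, 10]
Validate using subtree bounds (lo, hi): at each node, require lo < value < hi,
then recurse left with hi=value and right with lo=value.
Preorder trace (stopping at first violation):
  at node 11 with bounds (-inf, +inf): OK
  at node 2 with bounds (-inf, 11): OK
  at node 21 with bounds (2, 11): VIOLATION
Node 21 violates its bound: not (2 < 21 < 11).
Result: Not a valid BST


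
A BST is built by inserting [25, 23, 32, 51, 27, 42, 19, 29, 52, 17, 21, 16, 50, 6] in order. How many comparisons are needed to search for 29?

Search path for 29: 25 -> 32 -> 27 -> 29
Found: True
Comparisons: 4


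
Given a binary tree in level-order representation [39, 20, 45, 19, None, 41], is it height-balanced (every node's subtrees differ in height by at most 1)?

Tree (level-order array): [39, 20, 45, 19, None, 41]
Definition: a tree is height-balanced if, at every node, |h(left) - h(right)| <= 1 (empty subtree has height -1).
Bottom-up per-node check:
  node 19: h_left=-1, h_right=-1, diff=0 [OK], height=0
  node 20: h_left=0, h_right=-1, diff=1 [OK], height=1
  node 41: h_left=-1, h_right=-1, diff=0 [OK], height=0
  node 45: h_left=0, h_right=-1, diff=1 [OK], height=1
  node 39: h_left=1, h_right=1, diff=0 [OK], height=2
All nodes satisfy the balance condition.
Result: Balanced


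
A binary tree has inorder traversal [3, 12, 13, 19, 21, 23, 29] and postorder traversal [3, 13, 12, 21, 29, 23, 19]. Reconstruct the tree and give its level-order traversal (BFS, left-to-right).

Inorder:   [3, 12, 13, 19, 21, 23, 29]
Postorder: [3, 13, 12, 21, 29, 23, 19]
Algorithm: postorder visits root last, so walk postorder right-to-left;
each value is the root of the current inorder slice — split it at that
value, recurse on the right subtree first, then the left.
Recursive splits:
  root=19; inorder splits into left=[3, 12, 13], right=[21, 23, 29]
  root=23; inorder splits into left=[21], right=[29]
  root=29; inorder splits into left=[], right=[]
  root=21; inorder splits into left=[], right=[]
  root=12; inorder splits into left=[3], right=[13]
  root=13; inorder splits into left=[], right=[]
  root=3; inorder splits into left=[], right=[]
Reconstructed level-order: [19, 12, 23, 3, 13, 21, 29]


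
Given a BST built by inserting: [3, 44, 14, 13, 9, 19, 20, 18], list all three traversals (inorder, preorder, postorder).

Tree insertion order: [3, 44, 14, 13, 9, 19, 20, 18]
Tree (level-order array): [3, None, 44, 14, None, 13, 19, 9, None, 18, 20]
Inorder (L, root, R): [3, 9, 13, 14, 18, 19, 20, 44]
Preorder (root, L, R): [3, 44, 14, 13, 9, 19, 18, 20]
Postorder (L, R, root): [9, 13, 18, 20, 19, 14, 44, 3]


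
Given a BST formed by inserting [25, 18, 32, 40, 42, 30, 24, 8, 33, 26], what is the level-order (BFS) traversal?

Tree insertion order: [25, 18, 32, 40, 42, 30, 24, 8, 33, 26]
Tree (level-order array): [25, 18, 32, 8, 24, 30, 40, None, None, None, None, 26, None, 33, 42]
BFS from the root, enqueuing left then right child of each popped node:
  queue [25] -> pop 25, enqueue [18, 32], visited so far: [25]
  queue [18, 32] -> pop 18, enqueue [8, 24], visited so far: [25, 18]
  queue [32, 8, 24] -> pop 32, enqueue [30, 40], visited so far: [25, 18, 32]
  queue [8, 24, 30, 40] -> pop 8, enqueue [none], visited so far: [25, 18, 32, 8]
  queue [24, 30, 40] -> pop 24, enqueue [none], visited so far: [25, 18, 32, 8, 24]
  queue [30, 40] -> pop 30, enqueue [26], visited so far: [25, 18, 32, 8, 24, 30]
  queue [40, 26] -> pop 40, enqueue [33, 42], visited so far: [25, 18, 32, 8, 24, 30, 40]
  queue [26, 33, 42] -> pop 26, enqueue [none], visited so far: [25, 18, 32, 8, 24, 30, 40, 26]
  queue [33, 42] -> pop 33, enqueue [none], visited so far: [25, 18, 32, 8, 24, 30, 40, 26, 33]
  queue [42] -> pop 42, enqueue [none], visited so far: [25, 18, 32, 8, 24, 30, 40, 26, 33, 42]
Result: [25, 18, 32, 8, 24, 30, 40, 26, 33, 42]


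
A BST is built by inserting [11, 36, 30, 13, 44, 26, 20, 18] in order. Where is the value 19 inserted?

Starting tree (level order): [11, None, 36, 30, 44, 13, None, None, None, None, 26, 20, None, 18]
Insertion path: 11 -> 36 -> 30 -> 13 -> 26 -> 20 -> 18
Result: insert 19 as right child of 18
Final tree (level order): [11, None, 36, 30, 44, 13, None, None, None, None, 26, 20, None, 18, None, None, 19]


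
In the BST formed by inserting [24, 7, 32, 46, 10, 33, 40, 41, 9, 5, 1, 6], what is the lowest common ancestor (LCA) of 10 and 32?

Tree insertion order: [24, 7, 32, 46, 10, 33, 40, 41, 9, 5, 1, 6]
Tree (level-order array): [24, 7, 32, 5, 10, None, 46, 1, 6, 9, None, 33, None, None, None, None, None, None, None, None, 40, None, 41]
In a BST, the LCA of p=10, q=32 is the first node v on the
root-to-leaf path with p <= v <= q (go left if both < v, right if both > v).
Walk from root:
  at 24: 10 <= 24 <= 32, this is the LCA
LCA = 24


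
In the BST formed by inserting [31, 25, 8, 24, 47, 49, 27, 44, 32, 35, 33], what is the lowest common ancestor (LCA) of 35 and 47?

Tree insertion order: [31, 25, 8, 24, 47, 49, 27, 44, 32, 35, 33]
Tree (level-order array): [31, 25, 47, 8, 27, 44, 49, None, 24, None, None, 32, None, None, None, None, None, None, 35, 33]
In a BST, the LCA of p=35, q=47 is the first node v on the
root-to-leaf path with p <= v <= q (go left if both < v, right if both > v).
Walk from root:
  at 31: both 35 and 47 > 31, go right
  at 47: 35 <= 47 <= 47, this is the LCA
LCA = 47


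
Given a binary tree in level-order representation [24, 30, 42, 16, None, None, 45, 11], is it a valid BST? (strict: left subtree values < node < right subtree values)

Level-order array: [24, 30, 42, 16, None, None, 45, 11]
Validate using subtree bounds (lo, hi): at each node, require lo < value < hi,
then recurse left with hi=value and right with lo=value.
Preorder trace (stopping at first violation):
  at node 24 with bounds (-inf, +inf): OK
  at node 30 with bounds (-inf, 24): VIOLATION
Node 30 violates its bound: not (-inf < 30 < 24).
Result: Not a valid BST


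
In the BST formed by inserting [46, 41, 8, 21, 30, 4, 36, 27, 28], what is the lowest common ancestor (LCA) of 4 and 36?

Tree insertion order: [46, 41, 8, 21, 30, 4, 36, 27, 28]
Tree (level-order array): [46, 41, None, 8, None, 4, 21, None, None, None, 30, 27, 36, None, 28]
In a BST, the LCA of p=4, q=36 is the first node v on the
root-to-leaf path with p <= v <= q (go left if both < v, right if both > v).
Walk from root:
  at 46: both 4 and 36 < 46, go left
  at 41: both 4 and 36 < 41, go left
  at 8: 4 <= 8 <= 36, this is the LCA
LCA = 8


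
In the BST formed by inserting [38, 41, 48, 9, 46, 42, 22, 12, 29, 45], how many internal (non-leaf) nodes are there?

Tree built from: [38, 41, 48, 9, 46, 42, 22, 12, 29, 45]
Tree (level-order array): [38, 9, 41, None, 22, None, 48, 12, 29, 46, None, None, None, None, None, 42, None, None, 45]
Rule: An internal node has at least one child.
Per-node child counts:
  node 38: 2 child(ren)
  node 9: 1 child(ren)
  node 22: 2 child(ren)
  node 12: 0 child(ren)
  node 29: 0 child(ren)
  node 41: 1 child(ren)
  node 48: 1 child(ren)
  node 46: 1 child(ren)
  node 42: 1 child(ren)
  node 45: 0 child(ren)
Matching nodes: [38, 9, 22, 41, 48, 46, 42]
Count of internal (non-leaf) nodes: 7


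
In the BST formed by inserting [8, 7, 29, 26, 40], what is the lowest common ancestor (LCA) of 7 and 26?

Tree insertion order: [8, 7, 29, 26, 40]
Tree (level-order array): [8, 7, 29, None, None, 26, 40]
In a BST, the LCA of p=7, q=26 is the first node v on the
root-to-leaf path with p <= v <= q (go left if both < v, right if both > v).
Walk from root:
  at 8: 7 <= 8 <= 26, this is the LCA
LCA = 8


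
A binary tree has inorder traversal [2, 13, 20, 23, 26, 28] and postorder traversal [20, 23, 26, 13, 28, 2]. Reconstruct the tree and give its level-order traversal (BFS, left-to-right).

Inorder:   [2, 13, 20, 23, 26, 28]
Postorder: [20, 23, 26, 13, 28, 2]
Algorithm: postorder visits root last, so walk postorder right-to-left;
each value is the root of the current inorder slice — split it at that
value, recurse on the right subtree first, then the left.
Recursive splits:
  root=2; inorder splits into left=[], right=[13, 20, 23, 26, 28]
  root=28; inorder splits into left=[13, 20, 23, 26], right=[]
  root=13; inorder splits into left=[], right=[20, 23, 26]
  root=26; inorder splits into left=[20, 23], right=[]
  root=23; inorder splits into left=[20], right=[]
  root=20; inorder splits into left=[], right=[]
Reconstructed level-order: [2, 28, 13, 26, 23, 20]


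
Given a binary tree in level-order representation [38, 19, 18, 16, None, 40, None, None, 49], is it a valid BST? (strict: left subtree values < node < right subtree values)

Level-order array: [38, 19, 18, 16, None, 40, None, None, 49]
Validate using subtree bounds (lo, hi): at each node, require lo < value < hi,
then recurse left with hi=value and right with lo=value.
Preorder trace (stopping at first violation):
  at node 38 with bounds (-inf, +inf): OK
  at node 19 with bounds (-inf, 38): OK
  at node 16 with bounds (-inf, 19): OK
  at node 49 with bounds (16, 19): VIOLATION
Node 49 violates its bound: not (16 < 49 < 19).
Result: Not a valid BST


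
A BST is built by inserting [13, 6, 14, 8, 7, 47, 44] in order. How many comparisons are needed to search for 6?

Search path for 6: 13 -> 6
Found: True
Comparisons: 2


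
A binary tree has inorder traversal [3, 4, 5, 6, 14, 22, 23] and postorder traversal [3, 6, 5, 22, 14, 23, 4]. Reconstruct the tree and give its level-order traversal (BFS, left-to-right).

Inorder:   [3, 4, 5, 6, 14, 22, 23]
Postorder: [3, 6, 5, 22, 14, 23, 4]
Algorithm: postorder visits root last, so walk postorder right-to-left;
each value is the root of the current inorder slice — split it at that
value, recurse on the right subtree first, then the left.
Recursive splits:
  root=4; inorder splits into left=[3], right=[5, 6, 14, 22, 23]
  root=23; inorder splits into left=[5, 6, 14, 22], right=[]
  root=14; inorder splits into left=[5, 6], right=[22]
  root=22; inorder splits into left=[], right=[]
  root=5; inorder splits into left=[], right=[6]
  root=6; inorder splits into left=[], right=[]
  root=3; inorder splits into left=[], right=[]
Reconstructed level-order: [4, 3, 23, 14, 5, 22, 6]


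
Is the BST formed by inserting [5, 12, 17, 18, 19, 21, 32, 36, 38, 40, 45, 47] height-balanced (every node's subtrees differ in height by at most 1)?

Tree (level-order array): [5, None, 12, None, 17, None, 18, None, 19, None, 21, None, 32, None, 36, None, 38, None, 40, None, 45, None, 47]
Definition: a tree is height-balanced if, at every node, |h(left) - h(right)| <= 1 (empty subtree has height -1).
Bottom-up per-node check:
  node 47: h_left=-1, h_right=-1, diff=0 [OK], height=0
  node 45: h_left=-1, h_right=0, diff=1 [OK], height=1
  node 40: h_left=-1, h_right=1, diff=2 [FAIL (|-1-1|=2 > 1)], height=2
  node 38: h_left=-1, h_right=2, diff=3 [FAIL (|-1-2|=3 > 1)], height=3
  node 36: h_left=-1, h_right=3, diff=4 [FAIL (|-1-3|=4 > 1)], height=4
  node 32: h_left=-1, h_right=4, diff=5 [FAIL (|-1-4|=5 > 1)], height=5
  node 21: h_left=-1, h_right=5, diff=6 [FAIL (|-1-5|=6 > 1)], height=6
  node 19: h_left=-1, h_right=6, diff=7 [FAIL (|-1-6|=7 > 1)], height=7
  node 18: h_left=-1, h_right=7, diff=8 [FAIL (|-1-7|=8 > 1)], height=8
  node 17: h_left=-1, h_right=8, diff=9 [FAIL (|-1-8|=9 > 1)], height=9
  node 12: h_left=-1, h_right=9, diff=10 [FAIL (|-1-9|=10 > 1)], height=10
  node 5: h_left=-1, h_right=10, diff=11 [FAIL (|-1-10|=11 > 1)], height=11
Node 40 violates the condition: |-1 - 1| = 2 > 1.
Result: Not balanced


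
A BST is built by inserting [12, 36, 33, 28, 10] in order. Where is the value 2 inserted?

Starting tree (level order): [12, 10, 36, None, None, 33, None, 28]
Insertion path: 12 -> 10
Result: insert 2 as left child of 10
Final tree (level order): [12, 10, 36, 2, None, 33, None, None, None, 28]


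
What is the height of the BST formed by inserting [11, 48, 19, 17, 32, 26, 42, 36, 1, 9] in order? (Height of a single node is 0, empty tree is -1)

Insertion order: [11, 48, 19, 17, 32, 26, 42, 36, 1, 9]
Tree (level-order array): [11, 1, 48, None, 9, 19, None, None, None, 17, 32, None, None, 26, 42, None, None, 36]
Compute height bottom-up (empty subtree = -1):
  height(9) = 1 + max(-1, -1) = 0
  height(1) = 1 + max(-1, 0) = 1
  height(17) = 1 + max(-1, -1) = 0
  height(26) = 1 + max(-1, -1) = 0
  height(36) = 1 + max(-1, -1) = 0
  height(42) = 1 + max(0, -1) = 1
  height(32) = 1 + max(0, 1) = 2
  height(19) = 1 + max(0, 2) = 3
  height(48) = 1 + max(3, -1) = 4
  height(11) = 1 + max(1, 4) = 5
Height = 5


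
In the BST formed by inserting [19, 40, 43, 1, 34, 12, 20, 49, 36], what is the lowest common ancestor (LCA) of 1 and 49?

Tree insertion order: [19, 40, 43, 1, 34, 12, 20, 49, 36]
Tree (level-order array): [19, 1, 40, None, 12, 34, 43, None, None, 20, 36, None, 49]
In a BST, the LCA of p=1, q=49 is the first node v on the
root-to-leaf path with p <= v <= q (go left if both < v, right if both > v).
Walk from root:
  at 19: 1 <= 19 <= 49, this is the LCA
LCA = 19


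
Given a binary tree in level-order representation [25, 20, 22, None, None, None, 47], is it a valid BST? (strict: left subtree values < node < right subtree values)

Level-order array: [25, 20, 22, None, None, None, 47]
Validate using subtree bounds (lo, hi): at each node, require lo < value < hi,
then recurse left with hi=value and right with lo=value.
Preorder trace (stopping at first violation):
  at node 25 with bounds (-inf, +inf): OK
  at node 20 with bounds (-inf, 25): OK
  at node 22 with bounds (25, +inf): VIOLATION
Node 22 violates its bound: not (25 < 22 < +inf).
Result: Not a valid BST


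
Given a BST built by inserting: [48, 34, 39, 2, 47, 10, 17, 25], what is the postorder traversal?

Tree insertion order: [48, 34, 39, 2, 47, 10, 17, 25]
Tree (level-order array): [48, 34, None, 2, 39, None, 10, None, 47, None, 17, None, None, None, 25]
Postorder traversal: [25, 17, 10, 2, 47, 39, 34, 48]


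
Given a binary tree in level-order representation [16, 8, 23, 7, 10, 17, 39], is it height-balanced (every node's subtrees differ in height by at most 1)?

Tree (level-order array): [16, 8, 23, 7, 10, 17, 39]
Definition: a tree is height-balanced if, at every node, |h(left) - h(right)| <= 1 (empty subtree has height -1).
Bottom-up per-node check:
  node 7: h_left=-1, h_right=-1, diff=0 [OK], height=0
  node 10: h_left=-1, h_right=-1, diff=0 [OK], height=0
  node 8: h_left=0, h_right=0, diff=0 [OK], height=1
  node 17: h_left=-1, h_right=-1, diff=0 [OK], height=0
  node 39: h_left=-1, h_right=-1, diff=0 [OK], height=0
  node 23: h_left=0, h_right=0, diff=0 [OK], height=1
  node 16: h_left=1, h_right=1, diff=0 [OK], height=2
All nodes satisfy the balance condition.
Result: Balanced


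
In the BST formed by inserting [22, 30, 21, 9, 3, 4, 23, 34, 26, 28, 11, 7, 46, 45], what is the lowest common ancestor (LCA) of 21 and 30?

Tree insertion order: [22, 30, 21, 9, 3, 4, 23, 34, 26, 28, 11, 7, 46, 45]
Tree (level-order array): [22, 21, 30, 9, None, 23, 34, 3, 11, None, 26, None, 46, None, 4, None, None, None, 28, 45, None, None, 7]
In a BST, the LCA of p=21, q=30 is the first node v on the
root-to-leaf path with p <= v <= q (go left if both < v, right if both > v).
Walk from root:
  at 22: 21 <= 22 <= 30, this is the LCA
LCA = 22


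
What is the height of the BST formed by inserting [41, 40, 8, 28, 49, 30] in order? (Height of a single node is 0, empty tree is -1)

Insertion order: [41, 40, 8, 28, 49, 30]
Tree (level-order array): [41, 40, 49, 8, None, None, None, None, 28, None, 30]
Compute height bottom-up (empty subtree = -1):
  height(30) = 1 + max(-1, -1) = 0
  height(28) = 1 + max(-1, 0) = 1
  height(8) = 1 + max(-1, 1) = 2
  height(40) = 1 + max(2, -1) = 3
  height(49) = 1 + max(-1, -1) = 0
  height(41) = 1 + max(3, 0) = 4
Height = 4


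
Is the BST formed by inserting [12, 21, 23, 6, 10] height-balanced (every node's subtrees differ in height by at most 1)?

Tree (level-order array): [12, 6, 21, None, 10, None, 23]
Definition: a tree is height-balanced if, at every node, |h(left) - h(right)| <= 1 (empty subtree has height -1).
Bottom-up per-node check:
  node 10: h_left=-1, h_right=-1, diff=0 [OK], height=0
  node 6: h_left=-1, h_right=0, diff=1 [OK], height=1
  node 23: h_left=-1, h_right=-1, diff=0 [OK], height=0
  node 21: h_left=-1, h_right=0, diff=1 [OK], height=1
  node 12: h_left=1, h_right=1, diff=0 [OK], height=2
All nodes satisfy the balance condition.
Result: Balanced


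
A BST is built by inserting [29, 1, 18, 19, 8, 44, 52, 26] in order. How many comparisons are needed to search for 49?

Search path for 49: 29 -> 44 -> 52
Found: False
Comparisons: 3


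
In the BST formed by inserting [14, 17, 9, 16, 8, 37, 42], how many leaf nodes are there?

Tree built from: [14, 17, 9, 16, 8, 37, 42]
Tree (level-order array): [14, 9, 17, 8, None, 16, 37, None, None, None, None, None, 42]
Rule: A leaf has 0 children.
Per-node child counts:
  node 14: 2 child(ren)
  node 9: 1 child(ren)
  node 8: 0 child(ren)
  node 17: 2 child(ren)
  node 16: 0 child(ren)
  node 37: 1 child(ren)
  node 42: 0 child(ren)
Matching nodes: [8, 16, 42]
Count of leaf nodes: 3


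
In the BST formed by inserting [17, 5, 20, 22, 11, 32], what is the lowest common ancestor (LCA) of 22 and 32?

Tree insertion order: [17, 5, 20, 22, 11, 32]
Tree (level-order array): [17, 5, 20, None, 11, None, 22, None, None, None, 32]
In a BST, the LCA of p=22, q=32 is the first node v on the
root-to-leaf path with p <= v <= q (go left if both < v, right if both > v).
Walk from root:
  at 17: both 22 and 32 > 17, go right
  at 20: both 22 and 32 > 20, go right
  at 22: 22 <= 22 <= 32, this is the LCA
LCA = 22


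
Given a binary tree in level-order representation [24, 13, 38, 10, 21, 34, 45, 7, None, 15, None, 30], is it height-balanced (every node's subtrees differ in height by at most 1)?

Tree (level-order array): [24, 13, 38, 10, 21, 34, 45, 7, None, 15, None, 30]
Definition: a tree is height-balanced if, at every node, |h(left) - h(right)| <= 1 (empty subtree has height -1).
Bottom-up per-node check:
  node 7: h_left=-1, h_right=-1, diff=0 [OK], height=0
  node 10: h_left=0, h_right=-1, diff=1 [OK], height=1
  node 15: h_left=-1, h_right=-1, diff=0 [OK], height=0
  node 21: h_left=0, h_right=-1, diff=1 [OK], height=1
  node 13: h_left=1, h_right=1, diff=0 [OK], height=2
  node 30: h_left=-1, h_right=-1, diff=0 [OK], height=0
  node 34: h_left=0, h_right=-1, diff=1 [OK], height=1
  node 45: h_left=-1, h_right=-1, diff=0 [OK], height=0
  node 38: h_left=1, h_right=0, diff=1 [OK], height=2
  node 24: h_left=2, h_right=2, diff=0 [OK], height=3
All nodes satisfy the balance condition.
Result: Balanced


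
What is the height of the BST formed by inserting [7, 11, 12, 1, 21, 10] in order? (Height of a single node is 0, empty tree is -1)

Insertion order: [7, 11, 12, 1, 21, 10]
Tree (level-order array): [7, 1, 11, None, None, 10, 12, None, None, None, 21]
Compute height bottom-up (empty subtree = -1):
  height(1) = 1 + max(-1, -1) = 0
  height(10) = 1 + max(-1, -1) = 0
  height(21) = 1 + max(-1, -1) = 0
  height(12) = 1 + max(-1, 0) = 1
  height(11) = 1 + max(0, 1) = 2
  height(7) = 1 + max(0, 2) = 3
Height = 3


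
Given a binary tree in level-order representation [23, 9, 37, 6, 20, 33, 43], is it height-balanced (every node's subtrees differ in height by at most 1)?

Tree (level-order array): [23, 9, 37, 6, 20, 33, 43]
Definition: a tree is height-balanced if, at every node, |h(left) - h(right)| <= 1 (empty subtree has height -1).
Bottom-up per-node check:
  node 6: h_left=-1, h_right=-1, diff=0 [OK], height=0
  node 20: h_left=-1, h_right=-1, diff=0 [OK], height=0
  node 9: h_left=0, h_right=0, diff=0 [OK], height=1
  node 33: h_left=-1, h_right=-1, diff=0 [OK], height=0
  node 43: h_left=-1, h_right=-1, diff=0 [OK], height=0
  node 37: h_left=0, h_right=0, diff=0 [OK], height=1
  node 23: h_left=1, h_right=1, diff=0 [OK], height=2
All nodes satisfy the balance condition.
Result: Balanced


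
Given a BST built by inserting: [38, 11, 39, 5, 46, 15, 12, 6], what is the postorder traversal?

Tree insertion order: [38, 11, 39, 5, 46, 15, 12, 6]
Tree (level-order array): [38, 11, 39, 5, 15, None, 46, None, 6, 12]
Postorder traversal: [6, 5, 12, 15, 11, 46, 39, 38]


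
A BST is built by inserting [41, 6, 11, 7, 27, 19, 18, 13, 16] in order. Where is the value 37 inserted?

Starting tree (level order): [41, 6, None, None, 11, 7, 27, None, None, 19, None, 18, None, 13, None, None, 16]
Insertion path: 41 -> 6 -> 11 -> 27
Result: insert 37 as right child of 27
Final tree (level order): [41, 6, None, None, 11, 7, 27, None, None, 19, 37, 18, None, None, None, 13, None, None, 16]
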